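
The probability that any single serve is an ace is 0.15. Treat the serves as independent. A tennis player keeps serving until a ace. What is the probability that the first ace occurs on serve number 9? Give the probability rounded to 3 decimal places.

0.041

Geometric (trials to first success), p = 0.15.
P(Y = 9) = (1−p)^8 · p = 0.27249 · 0.15 = 0.04087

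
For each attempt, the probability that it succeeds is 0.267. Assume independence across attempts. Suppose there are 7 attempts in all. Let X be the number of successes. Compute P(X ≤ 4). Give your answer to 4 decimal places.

0.9827

X ~ Binomial(7, 0.267); P(X ≤ 4) = Σ C(7,k) p^k (1−p)^(7−k) over k:
  k=0: C(7,0)·0.267^0·0.733^7 = 0.113691
  k=1: C(7,1)·0.267^1·0.733^6 = 0.289890
  k=2: C(7,2)·0.267^2·0.733^5 = 0.316783
  k=3: C(7,3)·0.267^3·0.733^4 = 0.192317
  k=4: C(7,4)·0.267^4·0.733^3 = 0.070053
Total = 0.982734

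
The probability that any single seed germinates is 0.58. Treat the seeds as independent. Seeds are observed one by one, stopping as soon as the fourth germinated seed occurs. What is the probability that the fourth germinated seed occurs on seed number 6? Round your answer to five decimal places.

Y = trial on which the fourth success occurs; negative binomial, r=4, p=0.58.
P(Y=6) = C(5,3) · p^4 · (1−p)^2
= 10 · 0.11316 · 0.1764 = 0.1996230

0.19962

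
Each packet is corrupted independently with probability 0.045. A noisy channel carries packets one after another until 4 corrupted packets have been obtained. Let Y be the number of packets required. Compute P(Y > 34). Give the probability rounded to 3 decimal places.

Needing more than 34 packets ⇔ fewer than 4 successes in the first 34. With X ~ Binomial(34, 0.045), P(Y > 34) = P(X ≤ 3).
  k=0: C(34,0)·0.045^0·0.955^34 = 0.20898
  k=1: C(34,1)·0.045^1·0.955^33 = 0.33481
  k=2: C(34,2)·0.045^2·0.955^32 = 0.26031
  k=3: C(34,3)·0.045^3·0.955^31 = 0.13084
P(X ≤ 3) = 0.93495

0.935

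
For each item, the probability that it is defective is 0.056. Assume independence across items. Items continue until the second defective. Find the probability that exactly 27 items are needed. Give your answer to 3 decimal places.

0.019

Y = trial on which the second success occurs; negative binomial, r=2, p=0.056.
P(Y=27) = C(26,1) · p^2 · (1−p)^25
= 26 · 0.003136 · 0.23676 = 0.01930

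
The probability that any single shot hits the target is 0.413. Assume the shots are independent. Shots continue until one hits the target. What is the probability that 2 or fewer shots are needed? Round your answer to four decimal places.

Y = number of shots to the first success; geometric, p = 0.413.
P(Y ≤ 2) = 1 − (1−p)^2 = 1 − 0.344569 = 0.655431

0.6554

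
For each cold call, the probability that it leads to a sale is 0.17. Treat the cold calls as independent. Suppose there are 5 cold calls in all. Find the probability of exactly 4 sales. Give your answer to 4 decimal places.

X ~ Binomial(n=5, p=0.17).
P(X=4) = C(5,4) · p^4 · (1−p)^1
= 5 · 0.00083521 · 0.83 = 0.003466

0.0035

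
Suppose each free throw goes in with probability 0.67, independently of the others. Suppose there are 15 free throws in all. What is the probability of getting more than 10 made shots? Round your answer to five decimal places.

X ~ Binomial(15, 0.67); P(X ≥ 11) = Σ C(15,k) p^k (1−p)^(15−k) over k:
  k=11: C(15,11)·0.67^11·0.33^4 = 0.1977021
  k=12: C(15,12)·0.67^12·0.33^3 = 0.1337984
  k=13: C(15,13)·0.67^13·0.33^2 = 0.0626888
  k=14: C(15,14)·0.67^14·0.33^1 = 0.0181825
  k=15: C(15,15)·0.67^15·0.33^0 = 0.0024611
Total = 0.4148327

0.41483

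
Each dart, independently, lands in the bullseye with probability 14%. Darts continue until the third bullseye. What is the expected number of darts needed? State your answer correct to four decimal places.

Y = total darts until the third success; negative binomial with r=3, p=0.14.
E[Y] = r / p = 3 / 0.14 = 21.428571

21.4286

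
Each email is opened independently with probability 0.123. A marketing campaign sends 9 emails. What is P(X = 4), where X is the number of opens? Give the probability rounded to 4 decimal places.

X ~ Binomial(n=9, p=0.123).
P(X=4) = C(9,4) · p^4 · (1−p)^5
= 126 · 0.00022889 · 0.5188 = 0.014962

0.0150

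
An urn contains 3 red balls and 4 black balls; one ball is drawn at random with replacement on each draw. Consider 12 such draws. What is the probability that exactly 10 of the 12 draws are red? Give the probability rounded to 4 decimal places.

0.0045

X ~ Binomial(n=12, p=0.428571).
P(X=10) = C(12,10) · p^10 · (1−p)^2
= 66 · 0.00020904 · 0.32653 = 0.004505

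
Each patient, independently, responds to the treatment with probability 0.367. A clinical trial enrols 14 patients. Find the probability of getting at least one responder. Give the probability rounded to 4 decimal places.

P(at least one) = 1 − P(none) = 1 − (1 − 0.367)^14
= 1 − 0.001658 = 0.998342

0.9983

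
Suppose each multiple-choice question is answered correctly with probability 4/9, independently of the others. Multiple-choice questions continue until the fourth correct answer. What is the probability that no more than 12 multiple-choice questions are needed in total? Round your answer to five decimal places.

0.85695

Finishing within 12 multiple-choice questions ⇔ at least 4 successes in the first 12. With X ~ Binomial(12, 0.444444), P(Y ≤ 12) = 1 − P(X ≤ 3).
  k=0: C(12,0)·0.444444^0·0.555556^12 = 0.0008644
  k=1: C(12,1)·0.444444^1·0.555556^11 = 0.0082985
  k=2: C(12,2)·0.444444^2·0.555556^10 = 0.0365135
  k=3: C(12,3)·0.444444^3·0.555556^9 = 0.0973694
1 − 0.1430459 = 0.8569541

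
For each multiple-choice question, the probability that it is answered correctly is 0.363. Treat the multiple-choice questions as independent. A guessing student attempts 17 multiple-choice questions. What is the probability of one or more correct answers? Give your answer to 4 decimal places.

0.9995

P(at least one) = 1 − P(none) = 1 − (1 − 0.363)^17
= 1 − 0.000468 = 0.999532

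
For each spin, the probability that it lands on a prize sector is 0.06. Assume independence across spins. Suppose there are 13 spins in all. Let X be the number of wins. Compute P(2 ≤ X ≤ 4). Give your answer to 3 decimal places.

0.181

X ~ Binomial(13, 0.06); P(2 ≤ X ≤ 4) = Σ C(13,k) p^k (1−p)^(13−k) over k:
  k=2: C(13,2)·0.06^2·0.94^11 = 0.14217
  k=3: C(13,3)·0.06^3·0.94^10 = 0.03327
  k=4: C(13,4)·0.06^4·0.94^9 = 0.00531
Total = 0.18075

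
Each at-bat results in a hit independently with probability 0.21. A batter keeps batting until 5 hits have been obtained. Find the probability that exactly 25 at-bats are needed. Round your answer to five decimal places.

Y = trial on which the fifth success occurs; negative binomial, r=5, p=0.21.
P(Y=25) = C(24,4) · p^5 · (1−p)^20
= 10626 · 0.00040841 · 0.0089648 = 0.0389052

0.03891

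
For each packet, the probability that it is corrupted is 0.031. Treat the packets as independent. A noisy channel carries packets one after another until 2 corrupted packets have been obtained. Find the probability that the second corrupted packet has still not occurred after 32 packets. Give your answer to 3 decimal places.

0.739

Needing more than 32 packets ⇔ fewer than 2 successes in the first 32. With X ~ Binomial(32, 0.031), P(Y > 32) = P(X ≤ 1).
  k=0: C(32,0)·0.031^0·0.969^32 = 0.36506
  k=1: C(32,1)·0.031^1·0.969^31 = 0.37372
P(X ≤ 1) = 0.73878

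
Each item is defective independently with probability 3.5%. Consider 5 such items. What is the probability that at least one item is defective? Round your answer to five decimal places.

0.16317

P(at least one) = 1 − P(none) = 1 − (1 − 0.035)^5
= 1 − 0.8368287 = 0.1631713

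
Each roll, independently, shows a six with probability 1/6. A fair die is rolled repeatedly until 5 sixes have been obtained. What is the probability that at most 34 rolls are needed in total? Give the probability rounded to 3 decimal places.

0.691

Finishing within 34 rolls ⇔ at least 5 successes in the first 34. With X ~ Binomial(34, 0.166667), P(Y ≤ 34) = 1 − P(X ≤ 4).
  k=0: C(34,0)·0.166667^0·0.833333^34 = 0.00203
  k=1: C(34,1)·0.166667^1·0.833333^33 = 0.01381
  k=2: C(34,2)·0.166667^2·0.833333^32 = 0.04559
  k=3: C(34,3)·0.166667^3·0.833333^31 = 0.09726
  k=4: C(34,4)·0.166667^4·0.833333^30 = 0.15075
1 − 0.30944 = 0.69056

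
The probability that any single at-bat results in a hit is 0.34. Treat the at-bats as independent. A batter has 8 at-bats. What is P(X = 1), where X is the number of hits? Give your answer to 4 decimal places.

0.1484

X ~ Binomial(n=8, p=0.34).
P(X=1) = C(8,1) · p^1 · (1−p)^7
= 8 · 0.34 · 0.054552 = 0.148380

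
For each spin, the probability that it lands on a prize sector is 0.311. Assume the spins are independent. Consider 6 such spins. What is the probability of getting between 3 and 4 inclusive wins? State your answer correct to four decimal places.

0.2634

X ~ Binomial(6, 0.311); P(3 ≤ X ≤ 4) = Σ C(6,k) p^k (1−p)^(6−k) over k:
  k=3: C(6,3)·0.311^3·0.689^3 = 0.196775
  k=4: C(6,4)·0.311^4·0.689^2 = 0.066615
Total = 0.263389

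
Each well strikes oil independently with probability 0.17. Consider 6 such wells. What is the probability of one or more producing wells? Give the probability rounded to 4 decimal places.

P(at least one) = 1 − P(none) = 1 − (1 − 0.17)^6
= 1 − 0.326940 = 0.673060

0.6731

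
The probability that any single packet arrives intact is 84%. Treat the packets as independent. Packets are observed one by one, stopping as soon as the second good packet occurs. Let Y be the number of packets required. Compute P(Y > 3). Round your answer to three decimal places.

Needing more than 3 packets ⇔ fewer than 2 successes in the first 3. With X ~ Binomial(3, 0.84), P(Y > 3) = P(X ≤ 1).
  k=0: C(3,0)·0.84^0·0.16^3 = 0.00410
  k=1: C(3,1)·0.84^1·0.16^2 = 0.06451
P(X ≤ 1) = 0.06861

0.069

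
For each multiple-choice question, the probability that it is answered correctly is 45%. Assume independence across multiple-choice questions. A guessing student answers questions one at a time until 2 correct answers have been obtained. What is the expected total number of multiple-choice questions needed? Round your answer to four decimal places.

Y = total multiple-choice questions until the second success; negative binomial with r=2, p=0.45.
E[Y] = r / p = 2 / 0.45 = 4.444444

4.4444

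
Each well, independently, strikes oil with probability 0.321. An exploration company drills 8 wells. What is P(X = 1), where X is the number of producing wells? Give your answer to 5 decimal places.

X ~ Binomial(n=8, p=0.321).
P(X=1) = C(8,1) · p^1 · (1−p)^7
= 8 · 0.321 · 0.066541 = 0.1708769

0.17088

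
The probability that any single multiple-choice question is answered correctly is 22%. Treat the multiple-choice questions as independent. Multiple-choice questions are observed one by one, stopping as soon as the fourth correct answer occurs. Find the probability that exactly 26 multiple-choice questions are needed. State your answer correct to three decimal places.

0.023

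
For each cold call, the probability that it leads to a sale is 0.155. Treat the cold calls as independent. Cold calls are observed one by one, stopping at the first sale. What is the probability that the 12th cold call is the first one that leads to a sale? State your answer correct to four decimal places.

0.0243

Geometric (trials to first success), p = 0.155.
P(Y = 12) = (1−p)^11 · p = 0.15683 · 0.155 = 0.024308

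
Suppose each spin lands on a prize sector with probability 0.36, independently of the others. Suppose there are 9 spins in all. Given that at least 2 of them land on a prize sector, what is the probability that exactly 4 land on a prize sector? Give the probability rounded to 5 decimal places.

X ~ Binomial(9, 0.36). Want P(X=4 | X≥2) = P(X=4) / P(X≥2).
P(X=4) = C(9,4)·0.36^4·0.64^5 = 0.2272377
P(X≥2) = 1 − 0.0180144 − 0.0911979 = 0.8907877
Ratio = 0.2272377 / 0.8907877 = 0.2550975

0.25510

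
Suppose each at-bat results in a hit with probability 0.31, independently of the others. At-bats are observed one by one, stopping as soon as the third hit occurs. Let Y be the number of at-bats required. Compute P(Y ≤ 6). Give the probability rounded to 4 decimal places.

Finishing within 6 at-bats ⇔ at least 3 successes in the first 6. With X ~ Binomial(6, 0.31), P(Y ≤ 6) = 1 − P(X ≤ 2).
  k=0: C(6,0)·0.31^0·0.69^6 = 0.107918
  k=1: C(6,1)·0.31^1·0.69^5 = 0.290910
  k=2: C(6,2)·0.31^2·0.69^4 = 0.326747
1 − 0.725575 = 0.274425

0.2744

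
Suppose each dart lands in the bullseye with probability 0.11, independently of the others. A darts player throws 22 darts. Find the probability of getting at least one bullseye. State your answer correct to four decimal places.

P(at least one) = 1 − P(none) = 1 − (1 − 0.11)^22
= 1 − 0.077016 = 0.922984

0.9230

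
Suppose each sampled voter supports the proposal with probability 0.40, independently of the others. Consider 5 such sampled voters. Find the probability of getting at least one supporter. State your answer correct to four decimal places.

0.9222

P(at least one) = 1 − P(none) = 1 − (1 − 0.40)^5
= 1 − 0.077760 = 0.922240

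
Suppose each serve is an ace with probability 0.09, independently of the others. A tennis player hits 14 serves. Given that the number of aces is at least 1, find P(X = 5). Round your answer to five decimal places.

0.00690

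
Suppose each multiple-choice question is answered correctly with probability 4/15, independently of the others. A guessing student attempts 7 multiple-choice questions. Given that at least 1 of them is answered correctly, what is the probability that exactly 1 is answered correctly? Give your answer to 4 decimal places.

0.3277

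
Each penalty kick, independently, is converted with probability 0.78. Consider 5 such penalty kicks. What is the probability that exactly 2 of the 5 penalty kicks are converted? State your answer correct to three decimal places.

X ~ Binomial(n=5, p=0.78).
P(X=2) = C(5,2) · p^2 · (1−p)^3
= 10 · 0.6084 · 0.010648 = 0.06478

0.065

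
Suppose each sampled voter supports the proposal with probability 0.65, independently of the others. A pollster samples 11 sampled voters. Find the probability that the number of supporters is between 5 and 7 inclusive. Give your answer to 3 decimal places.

0.524

X ~ Binomial(11, 0.65); P(5 ≤ X ≤ 7) = Σ C(11,k) p^k (1−p)^(11−k) over k:
  k=5: C(11,5)·0.65^5·0.35^6 = 0.09854
  k=6: C(11,6)·0.65^6·0.35^5 = 0.18300
  k=7: C(11,7)·0.65^7·0.35^4 = 0.24276
Total = 0.52431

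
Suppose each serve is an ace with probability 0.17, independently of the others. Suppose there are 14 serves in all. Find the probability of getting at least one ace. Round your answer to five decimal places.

0.92636

P(at least one) = 1 − P(none) = 1 − (1 − 0.17)^14
= 1 − 0.0736365 = 0.9263635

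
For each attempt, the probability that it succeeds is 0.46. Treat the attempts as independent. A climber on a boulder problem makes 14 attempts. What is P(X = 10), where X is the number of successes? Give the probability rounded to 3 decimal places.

X ~ Binomial(n=14, p=0.46).
P(X=10) = C(14,10) · p^10 · (1−p)^4
= 1001 · 0.00042421 · 0.085031 = 0.03611

0.036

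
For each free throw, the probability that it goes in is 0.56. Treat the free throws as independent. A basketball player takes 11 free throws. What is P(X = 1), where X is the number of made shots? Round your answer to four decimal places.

0.0017

X ~ Binomial(n=11, p=0.56).
P(X=1) = C(11,1) · p^1 · (1−p)^10
= 11 · 0.56 · 0.00027197 = 0.001675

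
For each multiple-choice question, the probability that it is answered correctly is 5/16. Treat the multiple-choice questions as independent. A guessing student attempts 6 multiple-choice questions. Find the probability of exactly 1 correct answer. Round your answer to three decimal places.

X ~ Binomial(n=6, p=0.3125).
P(X=1) = C(6,1) · p^1 · (1−p)^5
= 6 · 0.3125 · 0.15359 = 0.28798

0.288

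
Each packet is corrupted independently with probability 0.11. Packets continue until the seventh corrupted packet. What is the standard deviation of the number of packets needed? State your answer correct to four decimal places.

22.6909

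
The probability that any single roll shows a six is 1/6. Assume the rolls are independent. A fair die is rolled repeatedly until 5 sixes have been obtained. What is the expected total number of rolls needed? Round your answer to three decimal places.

Y = total rolls until the fifth success; negative binomial with r=5, p=0.166667.
E[Y] = r / p = 5 / 0.166667 = 30.00000

30.000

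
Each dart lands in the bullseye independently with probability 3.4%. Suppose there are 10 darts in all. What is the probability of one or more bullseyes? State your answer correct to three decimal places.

P(at least one) = 1 − P(none) = 1 − (1 − 0.034)^10
= 1 − 0.70757 = 0.29243

0.292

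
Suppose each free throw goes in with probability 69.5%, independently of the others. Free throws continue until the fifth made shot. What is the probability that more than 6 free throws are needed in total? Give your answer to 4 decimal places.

0.5906

Needing more than 6 free throws ⇔ fewer than 5 successes in the first 6. With X ~ Binomial(6, 0.695), P(Y > 6) = P(X ≤ 4).
  k=0: C(6,0)·0.695^0·0.305^6 = 0.000805
  k=1: C(6,1)·0.695^1·0.305^5 = 0.011006
  k=2: C(6,2)·0.695^2·0.305^4 = 0.062699
  k=3: C(6,3)·0.695^3·0.305^3 = 0.190495
  k=4: C(6,4)·0.695^4·0.305^2 = 0.325559
P(X ≤ 4) = 0.590565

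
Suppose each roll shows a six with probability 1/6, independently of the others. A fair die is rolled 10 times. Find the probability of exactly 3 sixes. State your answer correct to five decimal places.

0.15505

X ~ Binomial(n=10, p=0.166667).
P(X=3) = C(10,3) · p^3 · (1−p)^7
= 120 · 0.0046296 · 0.27908 = 0.1550454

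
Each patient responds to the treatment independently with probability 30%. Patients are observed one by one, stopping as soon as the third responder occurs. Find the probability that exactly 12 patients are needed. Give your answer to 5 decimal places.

Y = trial on which the third success occurs; negative binomial, r=3, p=0.30.
P(Y=12) = C(11,2) · p^3 · (1−p)^9
= 55 · 0.027 · 0.040354 = 0.0599251

0.05993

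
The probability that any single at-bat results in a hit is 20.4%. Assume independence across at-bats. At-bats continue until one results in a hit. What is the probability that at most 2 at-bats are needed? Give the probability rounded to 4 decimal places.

0.3664

Y = number of at-bats to the first success; geometric, p = 0.204.
P(Y ≤ 2) = 1 − (1−p)^2 = 1 − 0.633616 = 0.366384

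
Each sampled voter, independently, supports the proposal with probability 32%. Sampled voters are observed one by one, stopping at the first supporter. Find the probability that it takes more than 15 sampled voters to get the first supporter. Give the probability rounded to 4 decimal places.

Y = number of sampled voters to the first success; geometric, p = 0.32.
P(Y > 15) = P(first 15 all fail) = (1−p)^15 = 0.003074

0.0031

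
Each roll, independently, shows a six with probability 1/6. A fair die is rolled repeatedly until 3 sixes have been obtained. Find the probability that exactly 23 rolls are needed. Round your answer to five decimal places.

0.02790

Y = trial on which the third success occurs; negative binomial, r=3, p=0.166667.
P(Y=23) = C(22,2) · p^3 · (1−p)^20
= 231 · 0.0046296 · 0.026084 = 0.0278954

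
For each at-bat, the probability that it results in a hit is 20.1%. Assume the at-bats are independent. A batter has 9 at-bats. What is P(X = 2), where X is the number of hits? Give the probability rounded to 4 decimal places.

X ~ Binomial(n=9, p=0.201).
P(X=2) = C(9,2) · p^2 · (1−p)^7
= 36 · 0.040401 · 0.20789 = 0.302358

0.3024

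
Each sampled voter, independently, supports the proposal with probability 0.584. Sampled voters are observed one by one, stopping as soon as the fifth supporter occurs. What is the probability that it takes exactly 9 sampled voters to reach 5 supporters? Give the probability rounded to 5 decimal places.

0.14241

Y = trial on which the fifth success occurs; negative binomial, r=5, p=0.584.
P(Y=9) = C(8,4) · p^5 · (1−p)^4
= 70 · 0.06793 · 0.029948 = 0.1424084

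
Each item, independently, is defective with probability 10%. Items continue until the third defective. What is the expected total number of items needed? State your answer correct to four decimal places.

Y = total items until the third success; negative binomial with r=3, p=0.10.
E[Y] = r / p = 3 / 0.10 = 30.000000

30.0000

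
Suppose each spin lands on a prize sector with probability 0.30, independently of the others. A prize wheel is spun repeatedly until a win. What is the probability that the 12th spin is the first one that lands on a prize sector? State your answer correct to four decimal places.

0.0059

Geometric (trials to first success), p = 0.30.
P(Y = 12) = (1−p)^11 · p = 0.019773 · 0.30 = 0.005932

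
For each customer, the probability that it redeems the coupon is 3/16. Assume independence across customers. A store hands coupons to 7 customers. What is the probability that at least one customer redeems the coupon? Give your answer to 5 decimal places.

0.76624

P(at least one) = 1 − P(none) = 1 − (1 − 0.1875)^7
= 1 − 0.2337564 = 0.7662436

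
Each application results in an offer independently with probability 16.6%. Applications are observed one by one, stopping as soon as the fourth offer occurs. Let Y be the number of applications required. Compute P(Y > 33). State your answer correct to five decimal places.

Needing more than 33 applications ⇔ fewer than 4 successes in the first 33. With X ~ Binomial(33, 0.166), P(Y > 33) = P(X ≤ 3).
  k=0: C(33,0)·0.166^0·0.834^33 = 0.0025031
  k=1: C(33,1)·0.166^1·0.834^32 = 0.0164413
  k=2: C(33,2)·0.166^2·0.834^31 = 0.0523598
  k=3: C(33,3)·0.166^3·0.834^30 = 0.1076912
P(X ≤ 3) = 0.1789953

0.17900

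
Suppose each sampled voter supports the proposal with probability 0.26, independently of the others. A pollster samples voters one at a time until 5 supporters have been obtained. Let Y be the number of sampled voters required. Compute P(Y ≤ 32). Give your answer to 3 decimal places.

0.945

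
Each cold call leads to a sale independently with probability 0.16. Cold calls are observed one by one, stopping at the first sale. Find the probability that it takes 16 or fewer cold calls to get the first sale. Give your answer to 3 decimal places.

Y = number of cold calls to the first success; geometric, p = 0.16.
P(Y ≤ 16) = 1 − (1−p)^16 = 1 − 0.06144 = 0.93856

0.939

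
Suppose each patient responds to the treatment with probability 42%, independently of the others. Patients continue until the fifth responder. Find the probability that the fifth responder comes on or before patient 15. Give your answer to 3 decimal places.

0.826

Finishing within 15 patients ⇔ at least 5 successes in the first 15. With X ~ Binomial(15, 0.42), P(Y ≤ 15) = 1 − P(X ≤ 4).
  k=0: C(15,0)·0.42^0·0.58^15 = 0.00028
  k=1: C(15,1)·0.42^1·0.58^14 = 0.00307
  k=2: C(15,2)·0.42^2·0.58^13 = 0.01557
  k=3: C(15,3)·0.42^3·0.58^12 = 0.04885
  k=4: C(15,4)·0.42^4·0.58^11 = 0.10613
1 − 0.17391 = 0.82609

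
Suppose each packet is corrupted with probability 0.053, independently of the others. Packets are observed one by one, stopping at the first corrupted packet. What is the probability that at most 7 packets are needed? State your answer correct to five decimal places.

Y = number of packets to the first success; geometric, p = 0.053.
P(Y ≤ 7) = 1 − (1−p)^7 = 1 − 0.6830458 = 0.3169542

0.31695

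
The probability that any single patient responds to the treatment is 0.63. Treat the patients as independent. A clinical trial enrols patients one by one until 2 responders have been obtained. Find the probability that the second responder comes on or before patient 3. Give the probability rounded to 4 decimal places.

0.6906

Finishing within 3 patients ⇔ at least 2 successes in the first 3. With X ~ Binomial(3, 0.63), P(Y ≤ 3) = 1 − P(X ≤ 1).
  k=0: C(3,0)·0.63^0·0.37^3 = 0.050653
  k=1: C(3,1)·0.63^1·0.37^2 = 0.258741
1 − 0.309394 = 0.690606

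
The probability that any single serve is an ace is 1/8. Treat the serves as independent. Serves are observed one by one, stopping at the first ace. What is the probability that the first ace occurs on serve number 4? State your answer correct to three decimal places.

0.084

Geometric (trials to first success), p = 0.125.
P(Y = 4) = (1−p)^3 · p = 0.66992 · 0.125 = 0.08374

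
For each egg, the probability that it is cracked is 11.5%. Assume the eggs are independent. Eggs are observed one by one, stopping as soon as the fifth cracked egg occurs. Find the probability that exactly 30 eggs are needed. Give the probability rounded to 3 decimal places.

0.023

Y = trial on which the fifth success occurs; negative binomial, r=5, p=0.115.
P(Y=30) = C(29,4) · p^5 · (1−p)^25
= 23751 · 2.0114e-05 · 0.047161 = 0.02253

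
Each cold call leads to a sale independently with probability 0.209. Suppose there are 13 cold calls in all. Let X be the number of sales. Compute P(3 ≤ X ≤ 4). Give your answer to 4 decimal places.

0.4157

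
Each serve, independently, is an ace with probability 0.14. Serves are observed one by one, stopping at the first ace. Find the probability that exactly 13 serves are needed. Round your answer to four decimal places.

Geometric (trials to first success), p = 0.14.
P(Y = 13) = (1−p)^12 · p = 0.16367 · 0.14 = 0.022914

0.0229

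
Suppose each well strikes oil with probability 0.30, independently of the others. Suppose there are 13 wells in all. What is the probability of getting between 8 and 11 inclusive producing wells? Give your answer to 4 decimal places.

X ~ Binomial(13, 0.30); P(8 ≤ X ≤ 11) = Σ C(13,k) p^k (1−p)^(13−k) over k:
  k=8: C(13,8)·0.30^8·0.70^5 = 0.014192
  k=9: C(13,9)·0.30^9·0.70^4 = 0.003379
  k=10: C(13,10)·0.30^10·0.70^3 = 0.000579
  k=11: C(13,11)·0.30^11·0.70^2 = 0.000068
Total = 0.018218

0.0182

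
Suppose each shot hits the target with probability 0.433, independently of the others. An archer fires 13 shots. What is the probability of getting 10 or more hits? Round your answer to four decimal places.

X ~ Binomial(13, 0.433); P(X ≥ 10) = Σ C(13,k) p^k (1−p)^(13−k) over k:
  k=10: C(13,10)·0.433^10·0.567^3 = 0.012078
  k=11: C(13,11)·0.433^11·0.567^2 = 0.002516
  k=12: C(13,12)·0.433^12·0.567^1 = 0.000320
  k=13: C(13,13)·0.433^13·0.567^0 = 0.000019
Total = 0.014932

0.0149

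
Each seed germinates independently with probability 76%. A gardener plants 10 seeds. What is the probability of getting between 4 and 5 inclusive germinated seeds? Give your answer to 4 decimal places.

X ~ Binomial(10, 0.76); P(4 ≤ X ≤ 5) = Σ C(10,k) p^k (1−p)^(10−k) over k:
  k=4: C(10,4)·0.76^4·0.24^6 = 0.013389
  k=5: C(10,5)·0.76^5·0.24^5 = 0.050877
Total = 0.064266

0.0643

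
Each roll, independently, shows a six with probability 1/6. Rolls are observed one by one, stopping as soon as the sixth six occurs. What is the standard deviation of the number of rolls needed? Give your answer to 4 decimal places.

Y = total rolls until the sixth success; negative binomial with r=6, p=0.166667.
SD(Y) = √[r(1−p)/p²] = √(180.000000) = 13.416408

13.4164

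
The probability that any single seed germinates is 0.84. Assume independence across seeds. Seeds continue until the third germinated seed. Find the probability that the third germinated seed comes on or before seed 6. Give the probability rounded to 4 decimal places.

Finishing within 6 seeds ⇔ at least 3 successes in the first 6. With X ~ Binomial(6, 0.84), P(Y ≤ 6) = 1 − P(X ≤ 2).
  k=0: C(6,0)·0.84^0·0.16^6 = 0.000017
  k=1: C(6,1)·0.84^1·0.16^5 = 0.000528
  k=2: C(6,2)·0.84^2·0.16^4 = 0.006936
1 − 0.007482 = 0.992518

0.9925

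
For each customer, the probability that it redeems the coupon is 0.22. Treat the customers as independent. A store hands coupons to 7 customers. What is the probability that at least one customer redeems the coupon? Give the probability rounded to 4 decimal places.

0.8243

P(at least one) = 1 − P(none) = 1 − (1 − 0.22)^7
= 1 − 0.175656 = 0.824344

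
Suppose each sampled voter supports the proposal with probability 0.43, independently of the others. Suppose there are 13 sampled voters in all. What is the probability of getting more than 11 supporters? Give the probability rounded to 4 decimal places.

0.0003

X ~ Binomial(13, 0.43); P(X ≥ 12) = Σ C(13,k) p^k (1−p)^(13−k) over k:
  k=12: C(13,12)·0.43^12·0.57^1 = 0.000296
  k=13: C(13,13)·0.43^13·0.57^0 = 0.000017
Total = 0.000313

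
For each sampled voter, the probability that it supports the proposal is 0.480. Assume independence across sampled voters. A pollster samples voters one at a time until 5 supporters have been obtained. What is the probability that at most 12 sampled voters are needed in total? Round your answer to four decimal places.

Finishing within 12 sampled voters ⇔ at least 5 successes in the first 12. With X ~ Binomial(12, 0.48), P(Y ≤ 12) = 1 − P(X ≤ 4).
  k=0: C(12,0)·0.48^0·0.52^12 = 0.000391
  k=1: C(12,1)·0.48^1·0.52^11 = 0.004330
  k=2: C(12,2)·0.48^2·0.52^10 = 0.021982
  k=3: C(12,3)·0.48^3·0.52^9 = 0.067636
  k=4: C(12,4)·0.48^4·0.52^8 = 0.140474
1 − 0.234812 = 0.765188

0.7652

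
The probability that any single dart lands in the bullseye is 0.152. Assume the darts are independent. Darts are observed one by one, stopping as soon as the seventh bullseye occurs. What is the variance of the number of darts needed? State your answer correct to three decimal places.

256.925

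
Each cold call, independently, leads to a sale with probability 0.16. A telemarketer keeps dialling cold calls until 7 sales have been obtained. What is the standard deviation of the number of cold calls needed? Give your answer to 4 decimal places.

15.1554

Y = total cold calls until the seventh success; negative binomial with r=7, p=0.16.
SD(Y) = √[r(1−p)/p²] = √(229.687500) = 15.155445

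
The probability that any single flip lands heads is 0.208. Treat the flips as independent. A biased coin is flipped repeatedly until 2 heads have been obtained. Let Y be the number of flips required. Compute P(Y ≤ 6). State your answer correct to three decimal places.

Finishing within 6 flips ⇔ at least 2 successes in the first 6. With X ~ Binomial(6, 0.208), P(Y ≤ 6) = 1 − P(X ≤ 1).
  k=0: C(6,0)·0.208^0·0.792^6 = 0.24680
  k=1: C(6,1)·0.208^1·0.792^5 = 0.38890
1 − 0.63571 = 0.36429

0.364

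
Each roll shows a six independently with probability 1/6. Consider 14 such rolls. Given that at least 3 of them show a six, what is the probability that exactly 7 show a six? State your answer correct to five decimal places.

0.00814

X ~ Binomial(14, 0.166667). Want P(X=7 | X≥3) = P(X=7) / P(X≥3).
P(X=7) = C(14,7)·0.166667^7·0.833333^7 = 0.0034215
P(X≥3) = 1 − 0.0778866 − 0.2180824 − 0.2835071 = 0.4205240
Ratio = 0.0034215 / 0.4205240 = 0.0081363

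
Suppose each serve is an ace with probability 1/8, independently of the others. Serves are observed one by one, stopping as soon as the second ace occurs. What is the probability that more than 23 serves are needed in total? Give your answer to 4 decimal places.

Needing more than 23 serves ⇔ fewer than 2 successes in the first 23. With X ~ Binomial(23, 0.125), P(Y > 23) = P(X ≤ 1).
  k=0: C(23,0)·0.125^0·0.875^23 = 0.046364
  k=1: C(23,1)·0.125^1·0.875^22 = 0.152340
P(X ≤ 1) = 0.198705

0.1987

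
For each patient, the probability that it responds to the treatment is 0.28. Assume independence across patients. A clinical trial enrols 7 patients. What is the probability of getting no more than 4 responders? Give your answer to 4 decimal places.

0.9787

X ~ Binomial(7, 0.28); P(X ≤ 4) = Σ C(7,k) p^k (1−p)^(7−k) over k:
  k=0: C(7,0)·0.28^0·0.72^7 = 0.100306
  k=1: C(7,1)·0.28^1·0.72^6 = 0.273056
  k=2: C(7,2)·0.28^2·0.72^5 = 0.318565
  k=3: C(7,3)·0.28^3·0.72^4 = 0.206477
  k=4: C(7,4)·0.28^4·0.72^3 = 0.080297
Total = 0.978700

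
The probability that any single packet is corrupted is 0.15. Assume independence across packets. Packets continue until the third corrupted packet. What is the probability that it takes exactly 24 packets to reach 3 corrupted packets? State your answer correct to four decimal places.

Y = trial on which the third success occurs; negative binomial, r=3, p=0.15.
P(Y=24) = C(23,2) · p^3 · (1−p)^21
= 253 · 0.003375 · 0.032946 = 0.028131

0.0281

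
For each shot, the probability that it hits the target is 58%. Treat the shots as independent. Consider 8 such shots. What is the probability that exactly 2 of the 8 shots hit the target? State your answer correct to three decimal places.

0.052

X ~ Binomial(n=8, p=0.58).
P(X=2) = C(8,2) · p^2 · (1−p)^6
= 28 · 0.3364 · 0.005489 = 0.05170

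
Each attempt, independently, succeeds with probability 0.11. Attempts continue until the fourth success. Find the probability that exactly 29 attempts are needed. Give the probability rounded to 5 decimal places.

0.02604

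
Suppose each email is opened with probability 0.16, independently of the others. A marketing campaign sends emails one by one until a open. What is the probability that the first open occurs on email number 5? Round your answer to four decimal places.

Geometric (trials to first success), p = 0.16.
P(Y = 5) = (1−p)^4 · p = 0.49787 · 0.16 = 0.079659

0.0797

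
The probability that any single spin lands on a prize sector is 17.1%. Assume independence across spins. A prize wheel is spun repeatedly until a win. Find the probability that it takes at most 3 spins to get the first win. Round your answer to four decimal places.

0.4303

Y = number of spins to the first success; geometric, p = 0.171.
P(Y ≤ 3) = 1 − (1−p)^3 = 1 − 0.569723 = 0.430277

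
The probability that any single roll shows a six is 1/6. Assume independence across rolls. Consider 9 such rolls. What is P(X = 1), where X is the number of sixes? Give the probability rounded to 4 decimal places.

0.3489

X ~ Binomial(n=9, p=0.166667).
P(X=1) = C(9,1) · p^1 · (1−p)^8
= 9 · 0.16667 · 0.23257 = 0.348852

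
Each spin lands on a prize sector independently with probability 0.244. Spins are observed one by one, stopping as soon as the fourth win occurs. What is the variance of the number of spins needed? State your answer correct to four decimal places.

Y = total spins until the fourth success; negative binomial with r=4, p=0.244.
Var(Y) = r(1−p)/p² = 4·0.756 / 0.244² = 50.792798

50.7928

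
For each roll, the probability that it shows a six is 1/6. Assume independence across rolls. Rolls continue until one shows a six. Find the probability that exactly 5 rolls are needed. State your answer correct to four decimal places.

0.0804

Geometric (trials to first success), p = 0.166667.
P(Y = 5) = (1−p)^4 · p = 0.48225 · 0.166667 = 0.080376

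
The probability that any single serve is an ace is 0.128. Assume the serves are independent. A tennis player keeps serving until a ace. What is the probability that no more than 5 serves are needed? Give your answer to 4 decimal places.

Y = number of serves to the first success; geometric, p = 0.128.
P(Y ≤ 5) = 1 − (1−p)^5 = 1 − 0.504176 = 0.495824

0.4958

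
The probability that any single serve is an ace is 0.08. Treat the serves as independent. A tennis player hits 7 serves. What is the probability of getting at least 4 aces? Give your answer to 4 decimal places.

X ~ Binomial(7, 0.08); P(X ≥ 4) = Σ C(7,k) p^k (1−p)^(7−k) over k:
  k=4: C(7,4)·0.08^4·0.92^3 = 0.001116
  k=5: C(7,5)·0.08^5·0.92^2 = 0.000058
  k=6: C(7,6)·0.08^6·0.92^1 = 0.000002
  k=7: C(7,7)·0.08^7·0.92^0 = 0.000000
Total = 0.001176

0.0012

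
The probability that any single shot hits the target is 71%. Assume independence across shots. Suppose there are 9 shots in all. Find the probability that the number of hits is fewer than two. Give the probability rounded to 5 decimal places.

X ~ Binomial(9, 0.71); P(X ≤ 1) = Σ C(9,k) p^k (1−p)^(9−k) over k:
  k=0: C(9,0)·0.71^0·0.29^9 = 0.0000145
  k=1: C(9,1)·0.71^1·0.29^8 = 0.0003197
Total = 0.0003342

0.00033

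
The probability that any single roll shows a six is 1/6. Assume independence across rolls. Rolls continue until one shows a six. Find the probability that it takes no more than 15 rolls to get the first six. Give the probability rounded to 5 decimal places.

Y = number of rolls to the first success; geometric, p = 0.166667.
P(Y ≤ 15) = 1 − (1−p)^15 = 1 − 0.0649055 = 0.9350945

0.93509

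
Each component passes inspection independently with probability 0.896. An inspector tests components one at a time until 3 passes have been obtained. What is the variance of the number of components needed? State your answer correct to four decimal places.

0.3886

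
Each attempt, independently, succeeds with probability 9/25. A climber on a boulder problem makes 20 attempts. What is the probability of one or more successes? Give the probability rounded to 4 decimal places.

P(at least one) = 1 − P(none) = 1 − (1 − 0.36)^20
= 1 − 0.000133 = 0.999867

0.9999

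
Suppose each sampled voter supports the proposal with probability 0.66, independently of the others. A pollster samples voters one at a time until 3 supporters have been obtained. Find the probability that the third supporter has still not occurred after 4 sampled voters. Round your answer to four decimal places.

0.4193

Needing more than 4 sampled voters ⇔ fewer than 3 successes in the first 4. With X ~ Binomial(4, 0.66), P(Y > 4) = P(X ≤ 2).
  k=0: C(4,0)·0.66^0·0.34^4 = 0.013363
  k=1: C(4,1)·0.66^1·0.34^3 = 0.103763
  k=2: C(4,2)·0.66^2·0.34^2 = 0.302132
P(X ≤ 2) = 0.419258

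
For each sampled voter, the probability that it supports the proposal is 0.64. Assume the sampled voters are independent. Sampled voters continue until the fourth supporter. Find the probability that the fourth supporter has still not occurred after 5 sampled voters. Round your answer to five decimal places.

Needing more than 5 sampled voters ⇔ fewer than 4 successes in the first 5. With X ~ Binomial(5, 0.64), P(Y > 5) = P(X ≤ 3).
  k=0: C(5,0)·0.64^0·0.36^5 = 0.0060466
  k=1: C(5,1)·0.64^1·0.36^4 = 0.0537477
  k=2: C(5,2)·0.64^2·0.36^3 = 0.1911030
  k=3: C(5,3)·0.64^3·0.36^2 = 0.3397386
P(X ≤ 3) = 0.5906359

0.59064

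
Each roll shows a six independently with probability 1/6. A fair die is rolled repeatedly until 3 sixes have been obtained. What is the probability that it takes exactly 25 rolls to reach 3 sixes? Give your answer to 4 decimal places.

Y = trial on which the third success occurs; negative binomial, r=3, p=0.166667.
P(Y=25) = C(24,2) · p^3 · (1−p)^22
= 276 · 0.0046296 · 0.018114 = 0.023146

0.0231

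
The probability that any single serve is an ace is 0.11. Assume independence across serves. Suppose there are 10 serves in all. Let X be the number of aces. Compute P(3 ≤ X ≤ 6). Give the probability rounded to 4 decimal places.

X ~ Binomial(10, 0.11); P(3 ≤ X ≤ 6) = Σ C(10,k) p^k (1−p)^(10−k) over k:
  k=3: C(10,3)·0.11^3·0.89^7 = 0.070646
  k=4: C(10,4)·0.11^4·0.89^6 = 0.015280
  k=5: C(10,5)·0.11^5·0.89^5 = 0.002266
  k=6: C(10,6)·0.11^6·0.89^4 = 0.000233
Total = 0.088426

0.0884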